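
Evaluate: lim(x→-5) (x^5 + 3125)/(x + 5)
This is a standard limit.

Factor or rationalize the expression:
  lim(x→-5) (x^5 + 3125)/(x + 5) = 3125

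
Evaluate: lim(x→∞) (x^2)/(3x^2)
This is an ∞/∞ indeterminate form.

Apply L'Hôpital's rule: differentiate numerator and denominator separately.
  f(x) = x^2   ⇒   f'(x) = 2·x
  g(x) = 3·x^2   ⇒   g'(x) = 6·x
  lim(x→∞) f'(x)/g'(x) = lim(x→∞) (2·x)/(6·x)
  = 1/3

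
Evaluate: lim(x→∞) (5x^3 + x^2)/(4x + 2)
This is an ∞/∞ indeterminate form.

Apply L'Hôpital's rule: differentiate numerator and denominator separately.
  f(x) = 5·x^3 + x^2   ⇒   f'(x) = 15·x^2 + 2·x
  g(x) = 4·x + 2   ⇒   g'(x) = 4
  lim(x→∞) f'(x)/g'(x) = lim(x→∞) (15·x^2 + 2·x)/(4)
  = ∞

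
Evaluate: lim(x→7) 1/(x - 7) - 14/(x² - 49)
This is an ∞-∞ indeterminate form.

Combine fractions or rationalize to convert ∞-∞ to 0/0 form:
  lim(x→7) 1/(x - 7) - 14/(x² - 49) = 1/14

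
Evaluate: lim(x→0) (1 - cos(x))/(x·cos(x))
This is a 0/0 indeterminate form.

Apply L'Hôpital's rule: differentiate numerator and denominator separately.
  f(x) = 1 - cos(x)   ⇒   f'(x) = sin(x)
  g(x) = x·cos(x)   ⇒   g'(x) = -x·sin(x) + cos(x)
  lim(x→0) f'(x)/g'(x) = lim(x→0) (sin(x))/(-x·sin(x) + cos(x))
  = 0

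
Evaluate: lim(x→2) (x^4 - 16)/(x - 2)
This is a standard limit.

Factor or rationalize the expression:
  lim(x→2) (x^4 - 16)/(x - 2) = 32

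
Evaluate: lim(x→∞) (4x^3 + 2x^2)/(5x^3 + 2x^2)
This is an ∞/∞ indeterminate form.

Apply L'Hôpital's rule: differentiate numerator and denominator separately.
  f(x) = 4·x^3 + 2·x^2   ⇒   f'(x) = 12·x^2 + 4·x
  g(x) = 5·x^3 + 2·x^2   ⇒   g'(x) = 15·x^2 + 4·x
  lim(x→∞) f'(x)/g'(x) = lim(x→∞) (12·x^2 + 4·x)/(15·x^2 + 4·x)
  = 4/5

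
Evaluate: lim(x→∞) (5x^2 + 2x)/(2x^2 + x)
This is an ∞/∞ indeterminate form.

Apply L'Hôpital's rule: differentiate numerator and denominator separately.
  f(x) = 5·x^2 + 2·x   ⇒   f'(x) = 10·x + 2
  g(x) = 2·x^2 + x   ⇒   g'(x) = 4·x + 1
  lim(x→∞) f'(x)/g'(x) = lim(x→∞) (10·x + 2)/(4·x + 1)
  = 5/2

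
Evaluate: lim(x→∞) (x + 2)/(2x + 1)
This is an ∞/∞ indeterminate form.

Apply L'Hôpital's rule: differentiate numerator and denominator separately.
  f(x) = x + 2   ⇒   f'(x) = 1
  g(x) = 2·x + 1   ⇒   g'(x) = 2
  lim(x→∞) f'(x)/g'(x) = lim(x→∞) (1)/(2)
  = 1/2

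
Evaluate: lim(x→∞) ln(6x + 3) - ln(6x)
This is an ∞-∞ indeterminate form.

Combine fractions or rationalize to convert ∞-∞ to 0/0 form:
  lim(x→∞) ln(6x + 3) - ln(6x) = 0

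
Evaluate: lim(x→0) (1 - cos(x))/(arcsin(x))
This is a 0/0 indeterminate form.

Apply L'Hôpital's rule: differentiate numerator and denominator separately.
  f(x) = 1 - cos(x)   ⇒   f'(x) = sin(x)
  g(x) = asin(x)   ⇒   g'(x) = 1/sqrt(1 - x^2)
  lim(x→0) f'(x)/g'(x) = lim(x→0) (sin(x))/(1/sqrt(1 - x^2))
  = 0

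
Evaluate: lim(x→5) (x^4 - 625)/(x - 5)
This is a standard limit.

Factor or rationalize the expression:
  lim(x→5) (x^4 - 625)/(x - 5) = 500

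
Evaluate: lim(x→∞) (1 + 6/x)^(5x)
This is an exponential indeterminate form.

For exponential indeterminate forms, take the natural log:
  Let L = lim(x→∞) (1 + 6/x)^(5x)
  Then ln(L) = lim(x→∞) [exponent × ln(base)]
  Evaluate using L'Hôpital or standard limits, then exponentiate.
  L = e^(30)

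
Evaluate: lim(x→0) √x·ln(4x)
This is a 0·∞ indeterminate form.

Rewrite 0·∞ as a quotient (0/0 or ∞/∞ form), then apply L'Hôpital's rule:
  lim(x→0) √x·ln(4x) = 0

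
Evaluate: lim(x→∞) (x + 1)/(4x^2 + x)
This is an ∞/∞ indeterminate form.

Apply L'Hôpital's rule: differentiate numerator and denominator separately.
  f(x) = x + 1   ⇒   f'(x) = 1
  g(x) = 4·x^2 + x   ⇒   g'(x) = 8·x + 1
  lim(x→∞) f'(x)/g'(x) = lim(x→∞) (1)/(8·x + 1)
  = 0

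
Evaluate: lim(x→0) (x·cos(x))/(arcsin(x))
This is a 0/0 indeterminate form.

Apply L'Hôpital's rule: differentiate numerator and denominator separately.
  f(x) = x·cos(x)   ⇒   f'(x) = -x·sin(x) + cos(x)
  g(x) = asin(x)   ⇒   g'(x) = 1/sqrt(1 - x^2)
  lim(x→0) f'(x)/g'(x) = lim(x→0) (-x·sin(x) + cos(x))/(1/sqrt(1 - x^2))
  = 1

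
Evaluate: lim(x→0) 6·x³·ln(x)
This is a 0·∞ indeterminate form.

Rewrite 0·∞ as a quotient (0/0 or ∞/∞ form), then apply L'Hôpital's rule:
  lim(x→0) 6·x³·ln(x) = 0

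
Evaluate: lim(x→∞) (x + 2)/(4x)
This is an ∞/∞ indeterminate form.

Apply L'Hôpital's rule: differentiate numerator and denominator separately.
  f(x) = x + 2   ⇒   f'(x) = 1
  g(x) = 4·x   ⇒   g'(x) = 4
  lim(x→∞) f'(x)/g'(x) = lim(x→∞) (1)/(4)
  = 1/4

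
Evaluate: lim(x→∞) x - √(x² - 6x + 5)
This is an ∞-∞ indeterminate form.

Combine fractions or rationalize to convert ∞-∞ to 0/0 form:
  lim(x→∞) x - √(x² - 6x + 5) = 3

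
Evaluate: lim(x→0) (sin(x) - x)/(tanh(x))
This is a 0/0 indeterminate form.

Apply L'Hôpital's rule: differentiate numerator and denominator separately.
  f(x) = -x + sin(x)   ⇒   f'(x) = cos(x) - 1
  g(x) = tanh(x)   ⇒   g'(x) = 1 - tanh(x)^2
  lim(x→0) f'(x)/g'(x) = lim(x→0) (cos(x) - 1)/(1 - tanh(x)^2)
  = 0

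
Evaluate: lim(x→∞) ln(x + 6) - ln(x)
This is an ∞-∞ indeterminate form.

Combine fractions or rationalize to convert ∞-∞ to 0/0 form:
  lim(x→∞) ln(x + 6) - ln(x) = 0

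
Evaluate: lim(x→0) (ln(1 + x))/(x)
This is a 0/0 indeterminate form.

Apply L'Hôpital's rule: differentiate numerator and denominator separately.
  f(x) = ln(x + 1)   ⇒   f'(x) = 1/(x + 1)
  g(x) = x   ⇒   g'(x) = 1
  lim(x→0) f'(x)/g'(x) = lim(x→0) (1/(x + 1))/(1)
  = 1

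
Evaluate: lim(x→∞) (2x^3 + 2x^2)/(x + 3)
This is an ∞/∞ indeterminate form.

Apply L'Hôpital's rule: differentiate numerator and denominator separately.
  f(x) = 2·x^3 + 2·x^2   ⇒   f'(x) = 6·x^2 + 4·x
  g(x) = x + 3   ⇒   g'(x) = 1
  lim(x→∞) f'(x)/g'(x) = lim(x→∞) (6·x^2 + 4·x)/(1)
  = ∞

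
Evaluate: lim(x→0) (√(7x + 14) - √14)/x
This is a standard limit.

Factor or rationalize the expression:
  lim(x→0) (√(7x + 14) - √14)/x = sqrt(14)/4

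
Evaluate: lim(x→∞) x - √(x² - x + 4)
This is an ∞-∞ indeterminate form.

Combine fractions or rationalize to convert ∞-∞ to 0/0 form:
  lim(x→∞) x - √(x² - x + 4) = 1/2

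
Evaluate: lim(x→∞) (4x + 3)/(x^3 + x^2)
This is an ∞/∞ indeterminate form.

Apply L'Hôpital's rule: differentiate numerator and denominator separately.
  f(x) = 4·x + 3   ⇒   f'(x) = 4
  g(x) = x^3 + x^2   ⇒   g'(x) = 3·x^2 + 2·x
  lim(x→∞) f'(x)/g'(x) = lim(x→∞) (4)/(3·x^2 + 2·x)
  = 0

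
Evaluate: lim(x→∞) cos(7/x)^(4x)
This is an exponential indeterminate form.

For exponential indeterminate forms, take the natural log:
  Let L = lim(x→∞) cos(7/x)^(4x)
  Then ln(L) = lim(x→∞) [exponent × ln(base)]
  Evaluate using L'Hôpital or standard limits, then exponentiate.
  L = 1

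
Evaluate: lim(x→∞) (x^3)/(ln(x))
This is an ∞/∞ indeterminate form.

Apply L'Hôpital's rule: differentiate numerator and denominator separately.
  f(x) = x^3   ⇒   f'(x) = 3·x^2
  g(x) = ln(x)   ⇒   g'(x) = 1/x
  lim(x→∞) f'(x)/g'(x) = lim(x→∞) (3·x^2)/(1/x)
  = ∞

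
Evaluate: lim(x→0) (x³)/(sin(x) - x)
This is a 0/0 indeterminate form.

Apply L'Hôpital's rule: differentiate numerator and denominator separately.
  f(x) = x^3   ⇒   f'(x) = 3·x^2
  g(x) = -x + sin(x)   ⇒   g'(x) = cos(x) - 1
  lim(x→0) f'(x)/g'(x) = lim(x→0) (3·x^2)/(cos(x) - 1)
  = -6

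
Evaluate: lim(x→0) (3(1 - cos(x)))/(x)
This is a 0/0 indeterminate form.

Apply L'Hôpital's rule: differentiate numerator and denominator separately.
  f(x) = 3 - 3·cos(x)   ⇒   f'(x) = 3·sin(x)
  g(x) = x   ⇒   g'(x) = 1
  lim(x→0) f'(x)/g'(x) = lim(x→0) (3·sin(x))/(1)
  = 0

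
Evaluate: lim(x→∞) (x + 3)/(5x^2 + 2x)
This is an ∞/∞ indeterminate form.

Apply L'Hôpital's rule: differentiate numerator and denominator separately.
  f(x) = x + 3   ⇒   f'(x) = 1
  g(x) = 5·x^2 + 2·x   ⇒   g'(x) = 10·x + 2
  lim(x→∞) f'(x)/g'(x) = lim(x→∞) (1)/(10·x + 2)
  = 0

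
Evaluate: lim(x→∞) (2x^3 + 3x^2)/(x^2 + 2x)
This is an ∞/∞ indeterminate form.

Apply L'Hôpital's rule: differentiate numerator and denominator separately.
  f(x) = 2·x^3 + 3·x^2   ⇒   f'(x) = 6·x^2 + 6·x
  g(x) = x^2 + 2·x   ⇒   g'(x) = 2·x + 2
  lim(x→∞) f'(x)/g'(x) = lim(x→∞) (6·x^2 + 6·x)/(2·x + 2)
  = ∞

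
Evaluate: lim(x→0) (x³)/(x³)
This is a 0/0 indeterminate form.

Apply L'Hôpital's rule: differentiate numerator and denominator separately.
  f(x) = x^3   ⇒   f'(x) = 3·x^2
  g(x) = x^3   ⇒   g'(x) = 3·x^2
  lim(x→0) f'(x)/g'(x) = lim(x→0) (3·x^2)/(3·x^2)
  = 1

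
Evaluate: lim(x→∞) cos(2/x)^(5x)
This is an exponential indeterminate form.

For exponential indeterminate forms, take the natural log:
  Let L = lim(x→∞) cos(2/x)^(5x)
  Then ln(L) = lim(x→∞) [exponent × ln(base)]
  Evaluate using L'Hôpital or standard limits, then exponentiate.
  L = 1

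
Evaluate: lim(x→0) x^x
This is an exponential indeterminate form.

For exponential indeterminate forms, take the natural log:
  Let L = lim(x→0) x^x
  Then ln(L) = lim(x→0) [exponent × ln(base)]
  Evaluate using L'Hôpital or standard limits, then exponentiate.
  L = 1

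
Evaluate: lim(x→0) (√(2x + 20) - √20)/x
This is a standard limit.

Factor or rationalize the expression:
  lim(x→0) (√(2x + 20) - √20)/x = sqrt(5)/10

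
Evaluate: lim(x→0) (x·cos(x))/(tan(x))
This is a 0/0 indeterminate form.

Apply L'Hôpital's rule: differentiate numerator and denominator separately.
  f(x) = x·cos(x)   ⇒   f'(x) = -x·sin(x) + cos(x)
  g(x) = tan(x)   ⇒   g'(x) = tan(x)^2 + 1
  lim(x→0) f'(x)/g'(x) = lim(x→0) (-x·sin(x) + cos(x))/(tan(x)^2 + 1)
  = 1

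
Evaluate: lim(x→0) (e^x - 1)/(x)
This is a 0/0 indeterminate form.

Apply L'Hôpital's rule: differentiate numerator and denominator separately.
  f(x) = e^(x) - 1   ⇒   f'(x) = e^(x)
  g(x) = x   ⇒   g'(x) = 1
  lim(x→0) f'(x)/g'(x) = lim(x→0) (e^(x))/(1)
  = 1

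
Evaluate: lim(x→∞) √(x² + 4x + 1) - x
This is an ∞-∞ indeterminate form.

Combine fractions or rationalize to convert ∞-∞ to 0/0 form:
  lim(x→∞) √(x² + 4x + 1) - x = 2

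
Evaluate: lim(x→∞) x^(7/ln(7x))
This is an exponential indeterminate form.

For exponential indeterminate forms, take the natural log:
  Let L = lim(x→∞) x^(7/ln(7x))
  Then ln(L) = lim(x→∞) [exponent × ln(base)]
  Evaluate using L'Hôpital or standard limits, then exponentiate.
  L = e^(7)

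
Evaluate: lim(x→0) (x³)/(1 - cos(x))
This is a 0/0 indeterminate form.

Apply L'Hôpital's rule: differentiate numerator and denominator separately.
  f(x) = x^3   ⇒   f'(x) = 3·x^2
  g(x) = 1 - cos(x)   ⇒   g'(x) = sin(x)
  lim(x→0) f'(x)/g'(x) = lim(x→0) (3·x^2)/(sin(x))
  = 0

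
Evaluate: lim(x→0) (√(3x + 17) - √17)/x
This is a standard limit.

Factor or rationalize the expression:
  lim(x→0) (√(3x + 17) - √17)/x = 3·sqrt(17)/34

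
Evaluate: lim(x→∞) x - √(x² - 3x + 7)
This is an ∞-∞ indeterminate form.

Combine fractions or rationalize to convert ∞-∞ to 0/0 form:
  lim(x→∞) x - √(x² - 3x + 7) = 3/2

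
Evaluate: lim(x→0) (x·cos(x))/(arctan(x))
This is a 0/0 indeterminate form.

Apply L'Hôpital's rule: differentiate numerator and denominator separately.
  f(x) = x·cos(x)   ⇒   f'(x) = -x·sin(x) + cos(x)
  g(x) = atan(x)   ⇒   g'(x) = 1/(x^2 + 1)
  lim(x→0) f'(x)/g'(x) = lim(x→0) (-x·sin(x) + cos(x))/(1/(x^2 + 1))
  = 1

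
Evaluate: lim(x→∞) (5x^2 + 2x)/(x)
This is an ∞/∞ indeterminate form.

Apply L'Hôpital's rule: differentiate numerator and denominator separately.
  f(x) = 5·x^2 + 2·x   ⇒   f'(x) = 10·x + 2
  g(x) = x   ⇒   g'(x) = 1
  lim(x→∞) f'(x)/g'(x) = lim(x→∞) (10·x + 2)/(1)
  = ∞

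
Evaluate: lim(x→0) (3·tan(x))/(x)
This is a 0/0 indeterminate form.

Apply L'Hôpital's rule: differentiate numerator and denominator separately.
  f(x) = 3·tan(x)   ⇒   f'(x) = 3·tan(x)^2 + 3
  g(x) = x   ⇒   g'(x) = 1
  lim(x→0) f'(x)/g'(x) = lim(x→0) (3·tan(x)^2 + 3)/(1)
  = 3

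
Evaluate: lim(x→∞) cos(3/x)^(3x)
This is an exponential indeterminate form.

For exponential indeterminate forms, take the natural log:
  Let L = lim(x→∞) cos(3/x)^(3x)
  Then ln(L) = lim(x→∞) [exponent × ln(base)]
  Evaluate using L'Hôpital or standard limits, then exponentiate.
  L = 1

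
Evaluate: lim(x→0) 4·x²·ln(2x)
This is a 0·∞ indeterminate form.

Rewrite 0·∞ as a quotient (0/0 or ∞/∞ form), then apply L'Hôpital's rule:
  lim(x→0) 4·x²·ln(2x) = 0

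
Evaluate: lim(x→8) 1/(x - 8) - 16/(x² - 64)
This is an ∞-∞ indeterminate form.

Combine fractions or rationalize to convert ∞-∞ to 0/0 form:
  lim(x→8) 1/(x - 8) - 16/(x² - 64) = 1/16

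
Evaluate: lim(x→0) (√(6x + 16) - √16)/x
This is a standard limit.

Factor or rationalize the expression:
  lim(x→0) (√(6x + 16) - √16)/x = 3/4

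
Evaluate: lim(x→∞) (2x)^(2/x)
This is an exponential indeterminate form.

For exponential indeterminate forms, take the natural log:
  Let L = lim(x→∞) (2x)^(2/x)
  Then ln(L) = lim(x→∞) [exponent × ln(base)]
  Evaluate using L'Hôpital or standard limits, then exponentiate.
  L = 1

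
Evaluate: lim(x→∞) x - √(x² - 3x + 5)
This is an ∞-∞ indeterminate form.

Combine fractions or rationalize to convert ∞-∞ to 0/0 form:
  lim(x→∞) x - √(x² - 3x + 5) = 3/2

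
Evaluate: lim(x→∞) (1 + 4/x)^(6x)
This is an exponential indeterminate form.

For exponential indeterminate forms, take the natural log:
  Let L = lim(x→∞) (1 + 4/x)^(6x)
  Then ln(L) = lim(x→∞) [exponent × ln(base)]
  Evaluate using L'Hôpital or standard limits, then exponentiate.
  L = e^(24)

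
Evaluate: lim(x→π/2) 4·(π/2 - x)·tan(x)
This is a 0·∞ indeterminate form.

Rewrite 0·∞ as a quotient (0/0 or ∞/∞ form), then apply L'Hôpital's rule:
  lim(x→π/2) 4·(π/2 - x)·tan(x) = 4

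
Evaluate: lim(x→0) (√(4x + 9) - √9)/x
This is a standard limit.

Factor or rationalize the expression:
  lim(x→0) (√(4x + 9) - √9)/x = 2/3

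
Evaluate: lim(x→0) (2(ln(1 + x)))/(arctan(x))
This is a 0/0 indeterminate form.

Apply L'Hôpital's rule: differentiate numerator and denominator separately.
  f(x) = 2·ln(x + 1)   ⇒   f'(x) = 2/(x + 1)
  g(x) = atan(x)   ⇒   g'(x) = 1/(x^2 + 1)
  lim(x→0) f'(x)/g'(x) = lim(x→0) (2/(x + 1))/(1/(x^2 + 1))
  = 2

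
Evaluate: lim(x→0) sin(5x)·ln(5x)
This is a 0·∞ indeterminate form.

Rewrite 0·∞ as a quotient (0/0 or ∞/∞ form), then apply L'Hôpital's rule:
  lim(x→0) sin(5x)·ln(5x) = 0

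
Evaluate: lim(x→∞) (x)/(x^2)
This is an ∞/∞ indeterminate form.

Apply L'Hôpital's rule: differentiate numerator and denominator separately.
  f(x) = x   ⇒   f'(x) = 1
  g(x) = x^2   ⇒   g'(x) = 2·x
  lim(x→∞) f'(x)/g'(x) = lim(x→∞) (1)/(2·x)
  = 0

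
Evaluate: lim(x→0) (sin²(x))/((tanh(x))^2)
This is a 0/0 indeterminate form.

Apply L'Hôpital's rule: differentiate numerator and denominator separately.
  f(x) = sin(x)^2   ⇒   f'(x) = 2·sin(x)·cos(x)
  g(x) = tanh(x)^2   ⇒   g'(x) = (2 - 2·tanh(x)^2)·tanh(x)
  lim(x→0) f'(x)/g'(x) = lim(x→0) (2·sin(x)·cos(x))/((2 - 2·tanh(x)^2)·tanh(x))
  = 1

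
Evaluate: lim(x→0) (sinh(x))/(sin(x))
This is a 0/0 indeterminate form.

Apply L'Hôpital's rule: differentiate numerator and denominator separately.
  f(x) = sinh(x)   ⇒   f'(x) = cosh(x)
  g(x) = sin(x)   ⇒   g'(x) = cos(x)
  lim(x→0) f'(x)/g'(x) = lim(x→0) (cosh(x))/(cos(x))
  = 1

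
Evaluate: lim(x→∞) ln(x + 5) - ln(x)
This is an ∞-∞ indeterminate form.

Combine fractions or rationalize to convert ∞-∞ to 0/0 form:
  lim(x→∞) ln(x + 5) - ln(x) = 0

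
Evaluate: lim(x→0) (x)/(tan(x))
This is a 0/0 indeterminate form.

Apply L'Hôpital's rule: differentiate numerator and denominator separately.
  f(x) = x   ⇒   f'(x) = 1
  g(x) = tan(x)   ⇒   g'(x) = tan(x)^2 + 1
  lim(x→0) f'(x)/g'(x) = lim(x→0) (1)/(tan(x)^2 + 1)
  = 1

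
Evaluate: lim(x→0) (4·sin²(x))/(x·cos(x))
This is a 0/0 indeterminate form.

Apply L'Hôpital's rule: differentiate numerator and denominator separately.
  f(x) = 4·sin(x)^2   ⇒   f'(x) = 8·sin(x)·cos(x)
  g(x) = x·cos(x)   ⇒   g'(x) = -x·sin(x) + cos(x)
  lim(x→0) f'(x)/g'(x) = lim(x→0) (8·sin(x)·cos(x))/(-x·sin(x) + cos(x))
  = 0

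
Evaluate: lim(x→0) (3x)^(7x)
This is an exponential indeterminate form.

For exponential indeterminate forms, take the natural log:
  Let L = lim(x→0) (3x)^(7x)
  Then ln(L) = lim(x→0) [exponent × ln(base)]
  Evaluate using L'Hôpital or standard limits, then exponentiate.
  L = 1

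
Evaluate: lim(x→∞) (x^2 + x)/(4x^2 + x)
This is an ∞/∞ indeterminate form.

Apply L'Hôpital's rule: differentiate numerator and denominator separately.
  f(x) = x^2 + x   ⇒   f'(x) = 2·x + 1
  g(x) = 4·x^2 + x   ⇒   g'(x) = 8·x + 1
  lim(x→∞) f'(x)/g'(x) = lim(x→∞) (2·x + 1)/(8·x + 1)
  = 1/4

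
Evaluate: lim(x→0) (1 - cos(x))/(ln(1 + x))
This is a 0/0 indeterminate form.

Apply L'Hôpital's rule: differentiate numerator and denominator separately.
  f(x) = 1 - cos(x)   ⇒   f'(x) = sin(x)
  g(x) = ln(x + 1)   ⇒   g'(x) = 1/(x + 1)
  lim(x→0) f'(x)/g'(x) = lim(x→0) (sin(x))/(1/(x + 1))
  = 0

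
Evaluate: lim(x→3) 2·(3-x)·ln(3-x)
This is a 0·∞ indeterminate form.

Rewrite 0·∞ as a quotient (0/0 or ∞/∞ form), then apply L'Hôpital's rule:
  lim(x→3) 2·(3-x)·ln(3-x) = 0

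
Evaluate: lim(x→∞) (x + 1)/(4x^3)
This is an ∞/∞ indeterminate form.

Apply L'Hôpital's rule: differentiate numerator and denominator separately.
  f(x) = x + 1   ⇒   f'(x) = 1
  g(x) = 4·x^3   ⇒   g'(x) = 12·x^2
  lim(x→∞) f'(x)/g'(x) = lim(x→∞) (1)/(12·x^2)
  = 0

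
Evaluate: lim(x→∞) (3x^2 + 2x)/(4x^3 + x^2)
This is an ∞/∞ indeterminate form.

Apply L'Hôpital's rule: differentiate numerator and denominator separately.
  f(x) = 3·x^2 + 2·x   ⇒   f'(x) = 6·x + 2
  g(x) = 4·x^3 + x^2   ⇒   g'(x) = 12·x^2 + 2·x
  lim(x→∞) f'(x)/g'(x) = lim(x→∞) (6·x + 2)/(12·x^2 + 2·x)
  = 0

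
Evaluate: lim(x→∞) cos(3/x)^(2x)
This is an exponential indeterminate form.

For exponential indeterminate forms, take the natural log:
  Let L = lim(x→∞) cos(3/x)^(2x)
  Then ln(L) = lim(x→∞) [exponent × ln(base)]
  Evaluate using L'Hôpital or standard limits, then exponentiate.
  L = 1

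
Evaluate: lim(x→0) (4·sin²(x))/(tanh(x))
This is a 0/0 indeterminate form.

Apply L'Hôpital's rule: differentiate numerator and denominator separately.
  f(x) = 4·sin(x)^2   ⇒   f'(x) = 8·sin(x)·cos(x)
  g(x) = tanh(x)   ⇒   g'(x) = 1 - tanh(x)^2
  lim(x→0) f'(x)/g'(x) = lim(x→0) (8·sin(x)·cos(x))/(1 - tanh(x)^2)
  = 0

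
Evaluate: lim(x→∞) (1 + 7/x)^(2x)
This is an exponential indeterminate form.

For exponential indeterminate forms, take the natural log:
  Let L = lim(x→∞) (1 + 7/x)^(2x)
  Then ln(L) = lim(x→∞) [exponent × ln(base)]
  Evaluate using L'Hôpital or standard limits, then exponentiate.
  L = e^(14)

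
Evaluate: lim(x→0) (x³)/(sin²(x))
This is a 0/0 indeterminate form.

Apply L'Hôpital's rule: differentiate numerator and denominator separately.
  f(x) = x^3   ⇒   f'(x) = 3·x^2
  g(x) = sin(x)^2   ⇒   g'(x) = 2·sin(x)·cos(x)
  lim(x→0) f'(x)/g'(x) = lim(x→0) (3·x^2)/(2·sin(x)·cos(x))
  = 0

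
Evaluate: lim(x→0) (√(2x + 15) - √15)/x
This is a standard limit.

Factor or rationalize the expression:
  lim(x→0) (√(2x + 15) - √15)/x = sqrt(15)/15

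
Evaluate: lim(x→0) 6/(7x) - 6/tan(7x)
This is an ∞-∞ indeterminate form.

Combine fractions or rationalize to convert ∞-∞ to 0/0 form:
  lim(x→0) 6/(7x) - 6/tan(7x) = 0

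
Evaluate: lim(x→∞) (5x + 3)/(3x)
This is an ∞/∞ indeterminate form.

Apply L'Hôpital's rule: differentiate numerator and denominator separately.
  f(x) = 5·x + 3   ⇒   f'(x) = 5
  g(x) = 3·x   ⇒   g'(x) = 3
  lim(x→∞) f'(x)/g'(x) = lim(x→∞) (5)/(3)
  = 5/3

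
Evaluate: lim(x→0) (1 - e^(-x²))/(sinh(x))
This is a 0/0 indeterminate form.

Apply L'Hôpital's rule: differentiate numerator and denominator separately.
  f(x) = 1 - e^(-x^2)   ⇒   f'(x) = 2·x·e^(-x^2)
  g(x) = sinh(x)   ⇒   g'(x) = cosh(x)
  lim(x→0) f'(x)/g'(x) = lim(x→0) (2·x·e^(-x^2))/(cosh(x))
  = 0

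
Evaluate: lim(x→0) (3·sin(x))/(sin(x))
This is a 0/0 indeterminate form.

Apply L'Hôpital's rule: differentiate numerator and denominator separately.
  f(x) = 3·sin(x)   ⇒   f'(x) = 3·cos(x)
  g(x) = sin(x)   ⇒   g'(x) = cos(x)
  lim(x→0) f'(x)/g'(x) = lim(x→0) (3·cos(x))/(cos(x))
  = 3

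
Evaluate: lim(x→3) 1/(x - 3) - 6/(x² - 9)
This is an ∞-∞ indeterminate form.

Combine fractions or rationalize to convert ∞-∞ to 0/0 form:
  lim(x→3) 1/(x - 3) - 6/(x² - 9) = 1/6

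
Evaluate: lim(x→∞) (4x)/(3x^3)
This is an ∞/∞ indeterminate form.

Apply L'Hôpital's rule: differentiate numerator and denominator separately.
  f(x) = 4·x   ⇒   f'(x) = 4
  g(x) = 3·x^3   ⇒   g'(x) = 9·x^2
  lim(x→∞) f'(x)/g'(x) = lim(x→∞) (4)/(9·x^2)
  = 0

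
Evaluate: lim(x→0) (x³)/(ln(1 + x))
This is a 0/0 indeterminate form.

Apply L'Hôpital's rule: differentiate numerator and denominator separately.
  f(x) = x^3   ⇒   f'(x) = 3·x^2
  g(x) = ln(x + 1)   ⇒   g'(x) = 1/(x + 1)
  lim(x→0) f'(x)/g'(x) = lim(x→0) (3·x^2)/(1/(x + 1))
  = 0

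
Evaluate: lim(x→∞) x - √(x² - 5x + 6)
This is an ∞-∞ indeterminate form.

Combine fractions or rationalize to convert ∞-∞ to 0/0 form:
  lim(x→∞) x - √(x² - 5x + 6) = 5/2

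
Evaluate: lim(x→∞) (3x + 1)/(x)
This is an ∞/∞ indeterminate form.

Apply L'Hôpital's rule: differentiate numerator and denominator separately.
  f(x) = 3·x + 1   ⇒   f'(x) = 3
  g(x) = x   ⇒   g'(x) = 1
  lim(x→∞) f'(x)/g'(x) = lim(x→∞) (3)/(1)
  = 3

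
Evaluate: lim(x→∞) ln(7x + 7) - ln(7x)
This is an ∞-∞ indeterminate form.

Combine fractions or rationalize to convert ∞-∞ to 0/0 form:
  lim(x→∞) ln(7x + 7) - ln(7x) = 0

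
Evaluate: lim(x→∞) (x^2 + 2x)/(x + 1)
This is an ∞/∞ indeterminate form.

Apply L'Hôpital's rule: differentiate numerator and denominator separately.
  f(x) = x^2 + 2·x   ⇒   f'(x) = 2·x + 2
  g(x) = x + 1   ⇒   g'(x) = 1
  lim(x→∞) f'(x)/g'(x) = lim(x→∞) (2·x + 2)/(1)
  = ∞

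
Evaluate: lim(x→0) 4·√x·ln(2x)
This is a 0·∞ indeterminate form.

Rewrite 0·∞ as a quotient (0/0 or ∞/∞ form), then apply L'Hôpital's rule:
  lim(x→0) 4·√x·ln(2x) = 0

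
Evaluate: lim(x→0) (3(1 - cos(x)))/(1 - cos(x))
This is a 0/0 indeterminate form.

Apply L'Hôpital's rule: differentiate numerator and denominator separately.
  f(x) = 3 - 3·cos(x)   ⇒   f'(x) = 3·sin(x)
  g(x) = 1 - cos(x)   ⇒   g'(x) = sin(x)
  lim(x→0) f'(x)/g'(x) = lim(x→0) (3·sin(x))/(sin(x))
  = 3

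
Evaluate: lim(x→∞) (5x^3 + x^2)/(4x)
This is an ∞/∞ indeterminate form.

Apply L'Hôpital's rule: differentiate numerator and denominator separately.
  f(x) = 5·x^3 + x^2   ⇒   f'(x) = 15·x^2 + 2·x
  g(x) = 4·x   ⇒   g'(x) = 4
  lim(x→∞) f'(x)/g'(x) = lim(x→∞) (15·x^2 + 2·x)/(4)
  = ∞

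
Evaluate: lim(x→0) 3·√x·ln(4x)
This is a 0·∞ indeterminate form.

Rewrite 0·∞ as a quotient (0/0 or ∞/∞ form), then apply L'Hôpital's rule:
  lim(x→0) 3·√x·ln(4x) = 0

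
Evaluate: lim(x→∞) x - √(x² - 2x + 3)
This is an ∞-∞ indeterminate form.

Combine fractions or rationalize to convert ∞-∞ to 0/0 form:
  lim(x→∞) x - √(x² - 2x + 3) = 1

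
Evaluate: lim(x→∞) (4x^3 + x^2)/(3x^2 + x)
This is an ∞/∞ indeterminate form.

Apply L'Hôpital's rule: differentiate numerator and denominator separately.
  f(x) = 4·x^3 + x^2   ⇒   f'(x) = 12·x^2 + 2·x
  g(x) = 3·x^2 + x   ⇒   g'(x) = 6·x + 1
  lim(x→∞) f'(x)/g'(x) = lim(x→∞) (12·x^2 + 2·x)/(6·x + 1)
  = ∞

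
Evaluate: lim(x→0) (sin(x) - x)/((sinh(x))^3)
This is a 0/0 indeterminate form.

Apply L'Hôpital's rule: differentiate numerator and denominator separately.
  f(x) = -x + sin(x)   ⇒   f'(x) = cos(x) - 1
  g(x) = sinh(x)^3   ⇒   g'(x) = 3·sinh(x)^2·cosh(x)
  lim(x→0) f'(x)/g'(x) = lim(x→0) (cos(x) - 1)/(3·sinh(x)^2·cosh(x))
  = -1/6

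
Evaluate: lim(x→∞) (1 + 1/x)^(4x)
This is an exponential indeterminate form.

For exponential indeterminate forms, take the natural log:
  Let L = lim(x→∞) (1 + 1/x)^(4x)
  Then ln(L) = lim(x→∞) [exponent × ln(base)]
  Evaluate using L'Hôpital or standard limits, then exponentiate.
  L = e^(4)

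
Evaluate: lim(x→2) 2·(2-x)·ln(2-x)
This is a 0·∞ indeterminate form.

Rewrite 0·∞ as a quotient (0/0 or ∞/∞ form), then apply L'Hôpital's rule:
  lim(x→2) 2·(2-x)·ln(2-x) = 0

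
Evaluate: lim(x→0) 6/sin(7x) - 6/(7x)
This is an ∞-∞ indeterminate form.

Combine fractions or rationalize to convert ∞-∞ to 0/0 form:
  lim(x→0) 6/sin(7x) - 6/(7x) = 0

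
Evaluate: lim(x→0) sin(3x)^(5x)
This is an exponential indeterminate form.

For exponential indeterminate forms, take the natural log:
  Let L = lim(x→0) sin(3x)^(5x)
  Then ln(L) = lim(x→0) [exponent × ln(base)]
  Evaluate using L'Hôpital or standard limits, then exponentiate.
  L = 1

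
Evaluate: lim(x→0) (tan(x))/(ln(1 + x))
This is a 0/0 indeterminate form.

Apply L'Hôpital's rule: differentiate numerator and denominator separately.
  f(x) = tan(x)   ⇒   f'(x) = tan(x)^2 + 1
  g(x) = ln(x + 1)   ⇒   g'(x) = 1/(x + 1)
  lim(x→0) f'(x)/g'(x) = lim(x→0) (tan(x)^2 + 1)/(1/(x + 1))
  = 1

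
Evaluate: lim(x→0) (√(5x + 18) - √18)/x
This is a standard limit.

Factor or rationalize the expression:
  lim(x→0) (√(5x + 18) - √18)/x = 5·sqrt(2)/12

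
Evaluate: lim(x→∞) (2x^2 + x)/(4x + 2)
This is an ∞/∞ indeterminate form.

Apply L'Hôpital's rule: differentiate numerator and denominator separately.
  f(x) = 2·x^2 + x   ⇒   f'(x) = 4·x + 1
  g(x) = 4·x + 2   ⇒   g'(x) = 4
  lim(x→∞) f'(x)/g'(x) = lim(x→∞) (4·x + 1)/(4)
  = ∞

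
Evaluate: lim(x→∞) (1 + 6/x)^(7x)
This is an exponential indeterminate form.

For exponential indeterminate forms, take the natural log:
  Let L = lim(x→∞) (1 + 6/x)^(7x)
  Then ln(L) = lim(x→∞) [exponent × ln(base)]
  Evaluate using L'Hôpital or standard limits, then exponentiate.
  L = e^(42)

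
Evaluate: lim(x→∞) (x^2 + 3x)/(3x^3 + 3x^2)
This is an ∞/∞ indeterminate form.

Apply L'Hôpital's rule: differentiate numerator and denominator separately.
  f(x) = x^2 + 3·x   ⇒   f'(x) = 2·x + 3
  g(x) = 3·x^3 + 3·x^2   ⇒   g'(x) = 9·x^2 + 6·x
  lim(x→∞) f'(x)/g'(x) = lim(x→∞) (2·x + 3)/(9·x^2 + 6·x)
  = 0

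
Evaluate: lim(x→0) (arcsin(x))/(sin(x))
This is a 0/0 indeterminate form.

Apply L'Hôpital's rule: differentiate numerator and denominator separately.
  f(x) = asin(x)   ⇒   f'(x) = 1/sqrt(1 - x^2)
  g(x) = sin(x)   ⇒   g'(x) = cos(x)
  lim(x→0) f'(x)/g'(x) = lim(x→0) (1/sqrt(1 - x^2))/(cos(x))
  = 1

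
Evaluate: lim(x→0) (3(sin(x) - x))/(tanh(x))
This is a 0/0 indeterminate form.

Apply L'Hôpital's rule: differentiate numerator and denominator separately.
  f(x) = -3·x + 3·sin(x)   ⇒   f'(x) = 3·cos(x) - 3
  g(x) = tanh(x)   ⇒   g'(x) = 1 - tanh(x)^2
  lim(x→0) f'(x)/g'(x) = lim(x→0) (3·cos(x) - 3)/(1 - tanh(x)^2)
  = 0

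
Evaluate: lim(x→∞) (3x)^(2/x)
This is an exponential indeterminate form.

For exponential indeterminate forms, take the natural log:
  Let L = lim(x→∞) (3x)^(2/x)
  Then ln(L) = lim(x→∞) [exponent × ln(base)]
  Evaluate using L'Hôpital or standard limits, then exponentiate.
  L = 1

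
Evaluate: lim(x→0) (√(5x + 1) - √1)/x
This is a standard limit.

Factor or rationalize the expression:
  lim(x→0) (√(5x + 1) - √1)/x = 5/2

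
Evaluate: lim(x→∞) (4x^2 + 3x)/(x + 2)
This is an ∞/∞ indeterminate form.

Apply L'Hôpital's rule: differentiate numerator and denominator separately.
  f(x) = 4·x^2 + 3·x   ⇒   f'(x) = 8·x + 3
  g(x) = x + 2   ⇒   g'(x) = 1
  lim(x→∞) f'(x)/g'(x) = lim(x→∞) (8·x + 3)/(1)
  = ∞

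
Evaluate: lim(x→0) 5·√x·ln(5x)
This is a 0·∞ indeterminate form.

Rewrite 0·∞ as a quotient (0/0 or ∞/∞ form), then apply L'Hôpital's rule:
  lim(x→0) 5·√x·ln(5x) = 0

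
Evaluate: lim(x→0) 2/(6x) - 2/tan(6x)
This is an ∞-∞ indeterminate form.

Combine fractions or rationalize to convert ∞-∞ to 0/0 form:
  lim(x→0) 2/(6x) - 2/tan(6x) = 0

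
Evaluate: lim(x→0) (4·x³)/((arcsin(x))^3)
This is a 0/0 indeterminate form.

Apply L'Hôpital's rule: differentiate numerator and denominator separately.
  f(x) = 4·x^3   ⇒   f'(x) = 12·x^2
  g(x) = asin(x)^3   ⇒   g'(x) = 3·asin(x)^2/sqrt(1 - x^2)
  lim(x→0) f'(x)/g'(x) = lim(x→0) (12·x^2)/(3·asin(x)^2/sqrt(1 - x^2))
  = 4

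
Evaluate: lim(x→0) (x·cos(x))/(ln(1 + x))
This is a 0/0 indeterminate form.

Apply L'Hôpital's rule: differentiate numerator and denominator separately.
  f(x) = x·cos(x)   ⇒   f'(x) = -x·sin(x) + cos(x)
  g(x) = ln(x + 1)   ⇒   g'(x) = 1/(x + 1)
  lim(x→0) f'(x)/g'(x) = lim(x→0) (-x·sin(x) + cos(x))/(1/(x + 1))
  = 1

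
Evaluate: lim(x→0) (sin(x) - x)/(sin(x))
This is a 0/0 indeterminate form.

Apply L'Hôpital's rule: differentiate numerator and denominator separately.
  f(x) = -x + sin(x)   ⇒   f'(x) = cos(x) - 1
  g(x) = sin(x)   ⇒   g'(x) = cos(x)
  lim(x→0) f'(x)/g'(x) = lim(x→0) (cos(x) - 1)/(cos(x))
  = 0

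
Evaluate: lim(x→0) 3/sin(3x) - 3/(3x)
This is an ∞-∞ indeterminate form.

Combine fractions or rationalize to convert ∞-∞ to 0/0 form:
  lim(x→0) 3/sin(3x) - 3/(3x) = 0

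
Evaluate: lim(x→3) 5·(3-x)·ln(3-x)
This is a 0·∞ indeterminate form.

Rewrite 0·∞ as a quotient (0/0 or ∞/∞ form), then apply L'Hôpital's rule:
  lim(x→3) 5·(3-x)·ln(3-x) = 0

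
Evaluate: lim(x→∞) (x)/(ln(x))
This is an ∞/∞ indeterminate form.

Apply L'Hôpital's rule: differentiate numerator and denominator separately.
  f(x) = x   ⇒   f'(x) = 1
  g(x) = ln(x)   ⇒   g'(x) = 1/x
  lim(x→∞) f'(x)/g'(x) = lim(x→∞) (1)/(1/x)
  = ∞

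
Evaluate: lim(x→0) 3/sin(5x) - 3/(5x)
This is an ∞-∞ indeterminate form.

Combine fractions or rationalize to convert ∞-∞ to 0/0 form:
  lim(x→0) 3/sin(5x) - 3/(5x) = 0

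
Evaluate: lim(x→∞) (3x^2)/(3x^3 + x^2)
This is an ∞/∞ indeterminate form.

Apply L'Hôpital's rule: differentiate numerator and denominator separately.
  f(x) = 3·x^2   ⇒   f'(x) = 6·x
  g(x) = 3·x^3 + x^2   ⇒   g'(x) = 9·x^2 + 2·x
  lim(x→∞) f'(x)/g'(x) = lim(x→∞) (6·x)/(9·x^2 + 2·x)
  = 0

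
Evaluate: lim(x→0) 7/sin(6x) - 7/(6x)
This is an ∞-∞ indeterminate form.

Combine fractions or rationalize to convert ∞-∞ to 0/0 form:
  lim(x→0) 7/sin(6x) - 7/(6x) = 0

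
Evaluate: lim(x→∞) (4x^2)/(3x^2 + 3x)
This is an ∞/∞ indeterminate form.

Apply L'Hôpital's rule: differentiate numerator and denominator separately.
  f(x) = 4·x^2   ⇒   f'(x) = 8·x
  g(x) = 3·x^2 + 3·x   ⇒   g'(x) = 6·x + 3
  lim(x→∞) f'(x)/g'(x) = lim(x→∞) (8·x)/(6·x + 3)
  = 4/3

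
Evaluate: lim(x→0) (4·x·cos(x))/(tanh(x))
This is a 0/0 indeterminate form.

Apply L'Hôpital's rule: differentiate numerator and denominator separately.
  f(x) = 4·x·cos(x)   ⇒   f'(x) = -4·x·sin(x) + 4·cos(x)
  g(x) = tanh(x)   ⇒   g'(x) = 1 - tanh(x)^2
  lim(x→0) f'(x)/g'(x) = lim(x→0) (-4·x·sin(x) + 4·cos(x))/(1 - tanh(x)^2)
  = 4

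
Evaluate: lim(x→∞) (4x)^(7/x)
This is an exponential indeterminate form.

For exponential indeterminate forms, take the natural log:
  Let L = lim(x→∞) (4x)^(7/x)
  Then ln(L) = lim(x→∞) [exponent × ln(base)]
  Evaluate using L'Hôpital or standard limits, then exponentiate.
  L = 1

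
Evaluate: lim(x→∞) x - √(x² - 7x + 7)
This is an ∞-∞ indeterminate form.

Combine fractions or rationalize to convert ∞-∞ to 0/0 form:
  lim(x→∞) x - √(x² - 7x + 7) = 7/2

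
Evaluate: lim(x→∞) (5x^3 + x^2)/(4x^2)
This is an ∞/∞ indeterminate form.

Apply L'Hôpital's rule: differentiate numerator and denominator separately.
  f(x) = 5·x^3 + x^2   ⇒   f'(x) = 15·x^2 + 2·x
  g(x) = 4·x^2   ⇒   g'(x) = 8·x
  lim(x→∞) f'(x)/g'(x) = lim(x→∞) (15·x^2 + 2·x)/(8·x)
  = ∞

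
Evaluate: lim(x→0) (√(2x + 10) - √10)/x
This is a standard limit.

Factor or rationalize the expression:
  lim(x→0) (√(2x + 10) - √10)/x = sqrt(10)/10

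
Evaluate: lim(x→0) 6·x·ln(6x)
This is a 0·∞ indeterminate form.

Rewrite 0·∞ as a quotient (0/0 or ∞/∞ form), then apply L'Hôpital's rule:
  lim(x→0) 6·x·ln(6x) = 0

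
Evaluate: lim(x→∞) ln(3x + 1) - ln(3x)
This is an ∞-∞ indeterminate form.

Combine fractions or rationalize to convert ∞-∞ to 0/0 form:
  lim(x→∞) ln(3x + 1) - ln(3x) = 0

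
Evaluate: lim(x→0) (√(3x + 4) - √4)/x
This is a standard limit.

Factor or rationalize the expression:
  lim(x→0) (√(3x + 4) - √4)/x = 3/4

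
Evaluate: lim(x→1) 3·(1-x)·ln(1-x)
This is a 0·∞ indeterminate form.

Rewrite 0·∞ as a quotient (0/0 or ∞/∞ form), then apply L'Hôpital's rule:
  lim(x→1) 3·(1-x)·ln(1-x) = 0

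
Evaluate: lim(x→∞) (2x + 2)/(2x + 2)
This is an ∞/∞ indeterminate form.

Apply L'Hôpital's rule: differentiate numerator and denominator separately.
  f(x) = 2·x + 2   ⇒   f'(x) = 2
  g(x) = 2·x + 2   ⇒   g'(x) = 2
  lim(x→∞) f'(x)/g'(x) = lim(x→∞) (2)/(2)
  = 1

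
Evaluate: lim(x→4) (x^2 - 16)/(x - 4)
This is a standard limit.

Factor or rationalize the expression:
  lim(x→4) (x^2 - 16)/(x - 4) = 8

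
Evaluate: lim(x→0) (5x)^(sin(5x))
This is an exponential indeterminate form.

For exponential indeterminate forms, take the natural log:
  Let L = lim(x→0) (5x)^(sin(5x))
  Then ln(L) = lim(x→0) [exponent × ln(base)]
  Evaluate using L'Hôpital or standard limits, then exponentiate.
  L = 1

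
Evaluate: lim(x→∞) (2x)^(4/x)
This is an exponential indeterminate form.

For exponential indeterminate forms, take the natural log:
  Let L = lim(x→∞) (2x)^(4/x)
  Then ln(L) = lim(x→∞) [exponent × ln(base)]
  Evaluate using L'Hôpital or standard limits, then exponentiate.
  L = 1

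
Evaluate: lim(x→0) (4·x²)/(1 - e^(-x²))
This is a 0/0 indeterminate form.

Apply L'Hôpital's rule: differentiate numerator and denominator separately.
  f(x) = 4·x^2   ⇒   f'(x) = 8·x
  g(x) = 1 - e^(-x^2)   ⇒   g'(x) = 2·x·e^(-x^2)
  lim(x→0) f'(x)/g'(x) = lim(x→0) (8·x)/(2·x·e^(-x^2))
  = 4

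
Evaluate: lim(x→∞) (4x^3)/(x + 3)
This is an ∞/∞ indeterminate form.

Apply L'Hôpital's rule: differentiate numerator and denominator separately.
  f(x) = 4·x^3   ⇒   f'(x) = 12·x^2
  g(x) = x + 3   ⇒   g'(x) = 1
  lim(x→∞) f'(x)/g'(x) = lim(x→∞) (12·x^2)/(1)
  = ∞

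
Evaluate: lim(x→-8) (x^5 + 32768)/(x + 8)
This is a standard limit.

Factor or rationalize the expression:
  lim(x→-8) (x^5 + 32768)/(x + 8) = 20480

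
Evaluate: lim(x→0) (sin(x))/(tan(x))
This is a 0/0 indeterminate form.

Apply L'Hôpital's rule: differentiate numerator and denominator separately.
  f(x) = sin(x)   ⇒   f'(x) = cos(x)
  g(x) = tan(x)   ⇒   g'(x) = tan(x)^2 + 1
  lim(x→0) f'(x)/g'(x) = lim(x→0) (cos(x))/(tan(x)^2 + 1)
  = 1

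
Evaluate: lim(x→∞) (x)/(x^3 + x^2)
This is an ∞/∞ indeterminate form.

Apply L'Hôpital's rule: differentiate numerator and denominator separately.
  f(x) = x   ⇒   f'(x) = 1
  g(x) = x^3 + x^2   ⇒   g'(x) = 3·x^2 + 2·x
  lim(x→∞) f'(x)/g'(x) = lim(x→∞) (1)/(3·x^2 + 2·x)
  = 0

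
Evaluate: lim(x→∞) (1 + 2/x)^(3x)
This is an exponential indeterminate form.

For exponential indeterminate forms, take the natural log:
  Let L = lim(x→∞) (1 + 2/x)^(3x)
  Then ln(L) = lim(x→∞) [exponent × ln(base)]
  Evaluate using L'Hôpital or standard limits, then exponentiate.
  L = e^(6)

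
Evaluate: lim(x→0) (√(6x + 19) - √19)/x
This is a standard limit.

Factor or rationalize the expression:
  lim(x→0) (√(6x + 19) - √19)/x = 3·sqrt(19)/19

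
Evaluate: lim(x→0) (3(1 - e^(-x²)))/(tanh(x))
This is a 0/0 indeterminate form.

Apply L'Hôpital's rule: differentiate numerator and denominator separately.
  f(x) = 3 - 3·e^(-x^2)   ⇒   f'(x) = 6·x·e^(-x^2)
  g(x) = tanh(x)   ⇒   g'(x) = 1 - tanh(x)^2
  lim(x→0) f'(x)/g'(x) = lim(x→0) (6·x·e^(-x^2))/(1 - tanh(x)^2)
  = 0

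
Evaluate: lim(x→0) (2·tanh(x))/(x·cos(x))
This is a 0/0 indeterminate form.

Apply L'Hôpital's rule: differentiate numerator and denominator separately.
  f(x) = 2·tanh(x)   ⇒   f'(x) = 2 - 2·tanh(x)^2
  g(x) = x·cos(x)   ⇒   g'(x) = -x·sin(x) + cos(x)
  lim(x→0) f'(x)/g'(x) = lim(x→0) (2 - 2·tanh(x)^2)/(-x·sin(x) + cos(x))
  = 2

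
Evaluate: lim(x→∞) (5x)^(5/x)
This is an exponential indeterminate form.

For exponential indeterminate forms, take the natural log:
  Let L = lim(x→∞) (5x)^(5/x)
  Then ln(L) = lim(x→∞) [exponent × ln(base)]
  Evaluate using L'Hôpital or standard limits, then exponentiate.
  L = 1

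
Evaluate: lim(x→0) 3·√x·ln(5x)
This is a 0·∞ indeterminate form.

Rewrite 0·∞ as a quotient (0/0 or ∞/∞ form), then apply L'Hôpital's rule:
  lim(x→0) 3·√x·ln(5x) = 0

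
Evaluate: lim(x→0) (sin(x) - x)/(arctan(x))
This is a 0/0 indeterminate form.

Apply L'Hôpital's rule: differentiate numerator and denominator separately.
  f(x) = -x + sin(x)   ⇒   f'(x) = cos(x) - 1
  g(x) = atan(x)   ⇒   g'(x) = 1/(x^2 + 1)
  lim(x→0) f'(x)/g'(x) = lim(x→0) (cos(x) - 1)/(1/(x^2 + 1))
  = 0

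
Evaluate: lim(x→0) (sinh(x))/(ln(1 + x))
This is a 0/0 indeterminate form.

Apply L'Hôpital's rule: differentiate numerator and denominator separately.
  f(x) = sinh(x)   ⇒   f'(x) = cosh(x)
  g(x) = ln(x + 1)   ⇒   g'(x) = 1/(x + 1)
  lim(x→0) f'(x)/g'(x) = lim(x→0) (cosh(x))/(1/(x + 1))
  = 1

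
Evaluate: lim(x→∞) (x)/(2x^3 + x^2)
This is an ∞/∞ indeterminate form.

Apply L'Hôpital's rule: differentiate numerator and denominator separately.
  f(x) = x   ⇒   f'(x) = 1
  g(x) = 2·x^3 + x^2   ⇒   g'(x) = 6·x^2 + 2·x
  lim(x→∞) f'(x)/g'(x) = lim(x→∞) (1)/(6·x^2 + 2·x)
  = 0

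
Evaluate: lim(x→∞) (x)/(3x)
This is an ∞/∞ indeterminate form.

Apply L'Hôpital's rule: differentiate numerator and denominator separately.
  f(x) = x   ⇒   f'(x) = 1
  g(x) = 3·x   ⇒   g'(x) = 3
  lim(x→∞) f'(x)/g'(x) = lim(x→∞) (1)/(3)
  = 1/3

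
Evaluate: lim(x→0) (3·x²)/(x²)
This is a 0/0 indeterminate form.

Apply L'Hôpital's rule: differentiate numerator and denominator separately.
  f(x) = 3·x^2   ⇒   f'(x) = 6·x
  g(x) = x^2   ⇒   g'(x) = 2·x
  lim(x→0) f'(x)/g'(x) = lim(x→0) (6·x)/(2·x)
  = 3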